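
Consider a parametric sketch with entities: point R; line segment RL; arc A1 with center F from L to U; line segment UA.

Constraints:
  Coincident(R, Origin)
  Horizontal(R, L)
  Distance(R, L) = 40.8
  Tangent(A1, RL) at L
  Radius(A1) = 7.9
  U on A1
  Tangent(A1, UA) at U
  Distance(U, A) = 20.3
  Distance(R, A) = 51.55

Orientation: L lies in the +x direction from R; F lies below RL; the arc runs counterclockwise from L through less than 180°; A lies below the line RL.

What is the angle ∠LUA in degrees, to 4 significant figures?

122.6°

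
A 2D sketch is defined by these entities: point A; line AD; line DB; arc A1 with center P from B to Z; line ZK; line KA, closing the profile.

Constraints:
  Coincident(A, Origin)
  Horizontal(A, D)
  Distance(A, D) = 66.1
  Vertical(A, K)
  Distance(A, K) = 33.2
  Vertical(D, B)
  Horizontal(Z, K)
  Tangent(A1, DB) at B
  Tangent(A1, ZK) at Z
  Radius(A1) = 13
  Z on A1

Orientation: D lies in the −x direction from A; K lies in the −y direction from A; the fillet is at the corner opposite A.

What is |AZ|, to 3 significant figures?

62.6

A is at the origin; A and D share the same y with |AD| = 66.1 and D on the −x side, so D = (-66.1, 0.00). AK is vertical with |AK| = 33.2 and K on the −y side, so K = (0.00, -33.2). The virtual corner opposite A is at (-66.1, -33.2). A1 meets DB tangentially, so PB is at right angles to DB and the tangent condition forces PZ to be normal to ZK, with radius 13.0, so the center P sits 13.0 in from both sides at P = (-53.1, -20.2). That places the tangent points at B = (-66.1, -20.2) on DB and Z = (-53.1, -33.2) on ZK. Then |AZ| = |Z − A| = 62.6.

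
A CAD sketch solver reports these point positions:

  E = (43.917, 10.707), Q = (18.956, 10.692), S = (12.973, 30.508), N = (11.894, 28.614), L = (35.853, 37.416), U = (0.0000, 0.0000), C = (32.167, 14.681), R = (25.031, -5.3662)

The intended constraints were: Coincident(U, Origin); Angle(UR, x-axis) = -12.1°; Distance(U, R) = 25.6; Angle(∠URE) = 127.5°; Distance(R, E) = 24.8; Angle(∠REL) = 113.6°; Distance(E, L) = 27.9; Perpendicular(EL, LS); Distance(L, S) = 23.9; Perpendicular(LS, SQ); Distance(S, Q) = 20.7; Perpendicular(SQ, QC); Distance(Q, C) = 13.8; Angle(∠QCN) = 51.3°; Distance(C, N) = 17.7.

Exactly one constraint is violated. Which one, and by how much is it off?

Distance(C, N) = 17.7 — off by 6.90.

U = (0.00, 0.00) ✓; UR at -12.10° ✓; |UR| = 25.60 ✓; ∠URE = 127.5° ✓; |RE| = 24.80 ✓; ∠REL = 113.6° ✓; |EL| = 27.90 ✓; ∠(EL, LS) = 90.00° ✓; |LS| = 23.90 ✓; ∠(LS, SQ) = 90.00° ✓; |SQ| = 20.70 ✓; ∠(SQ, QC) = 90.00° ✓; |QC| = 13.80 ✓; ∠QCN = 51.30° ✓; |CN| = 24.60 ✗.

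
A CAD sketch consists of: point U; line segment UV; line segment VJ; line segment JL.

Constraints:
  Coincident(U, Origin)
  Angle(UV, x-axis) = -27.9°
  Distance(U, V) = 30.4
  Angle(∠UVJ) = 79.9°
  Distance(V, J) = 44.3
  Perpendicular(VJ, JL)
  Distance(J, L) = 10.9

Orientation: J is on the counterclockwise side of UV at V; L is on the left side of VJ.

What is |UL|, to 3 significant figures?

43.4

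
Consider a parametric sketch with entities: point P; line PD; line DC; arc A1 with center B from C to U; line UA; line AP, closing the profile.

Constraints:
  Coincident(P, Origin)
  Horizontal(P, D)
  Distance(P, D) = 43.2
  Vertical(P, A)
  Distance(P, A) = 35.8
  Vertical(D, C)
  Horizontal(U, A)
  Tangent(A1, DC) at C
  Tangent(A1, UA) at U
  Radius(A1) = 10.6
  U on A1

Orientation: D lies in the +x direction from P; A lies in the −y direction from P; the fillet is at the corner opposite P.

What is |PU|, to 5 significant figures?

48.419

P is at the origin; P and D share the same y with |PD| = 43.2 and D on the +x side, so D = (43.200, 0.0000). PA is vertical with |PA| = 35.8 and A on the −y side, so A = (0.0000, -35.800). The virtual corner opposite P is at (43.200, -35.800). Tangency of A1 to DC means the radius BC is perpendicular to DC and tangency of A1 to UA means the radius BU is perpendicular to UA, with radius 10.6, so the center B sits 10.6 in from both sides at B = (32.600, -25.200). That places the tangent points at C = (43.200, -25.200) on DC and U = (32.600, -35.800) on UA. Then |PU| = |U − P| = 48.419.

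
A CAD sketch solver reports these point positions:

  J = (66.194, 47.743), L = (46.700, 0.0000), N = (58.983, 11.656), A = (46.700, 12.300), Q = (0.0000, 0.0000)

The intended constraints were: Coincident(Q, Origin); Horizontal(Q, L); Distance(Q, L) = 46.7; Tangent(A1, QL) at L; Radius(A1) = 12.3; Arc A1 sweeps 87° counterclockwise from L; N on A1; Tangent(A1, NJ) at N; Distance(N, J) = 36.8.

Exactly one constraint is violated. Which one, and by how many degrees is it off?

Tangent(A1, NJ) at N — off by 8.30°.

Q = (0.00, 0.00) ✓; Q.y = 0.00, L.y = 0.00 ✓; |QL| = 46.70 ✓; ∠(AL, LQ) = 90.00° ✓; |AL| = 12.30 ✓; bearing(A→N) − bearing(A→L) = 87.00° ✓; |AN| = 12.30 ✓; ∠(AN, NJ) = 98.30° ✗; |NJ| = 36.80 ✓.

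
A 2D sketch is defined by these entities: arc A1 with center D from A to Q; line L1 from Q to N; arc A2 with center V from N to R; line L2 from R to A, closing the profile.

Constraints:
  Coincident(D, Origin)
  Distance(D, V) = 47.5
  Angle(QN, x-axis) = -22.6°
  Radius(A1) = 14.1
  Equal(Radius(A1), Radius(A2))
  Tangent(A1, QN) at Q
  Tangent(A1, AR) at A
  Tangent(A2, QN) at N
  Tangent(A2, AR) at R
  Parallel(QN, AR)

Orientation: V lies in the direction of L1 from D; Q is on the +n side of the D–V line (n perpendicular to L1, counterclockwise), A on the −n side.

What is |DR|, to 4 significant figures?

49.55

Tangency of A1 to both parallel lines with radius 14.1 puts Q and A at D ± 14.1·n: Q = (5.419, 13.02), A = (-5.419, -13.02). Equal radii place N and R the same way about V: N = V + 14.1·n = (49.27, -5.237), R = V − 14.1·n = (38.43, -31.27). Then |DR| = |R − D| = 49.55.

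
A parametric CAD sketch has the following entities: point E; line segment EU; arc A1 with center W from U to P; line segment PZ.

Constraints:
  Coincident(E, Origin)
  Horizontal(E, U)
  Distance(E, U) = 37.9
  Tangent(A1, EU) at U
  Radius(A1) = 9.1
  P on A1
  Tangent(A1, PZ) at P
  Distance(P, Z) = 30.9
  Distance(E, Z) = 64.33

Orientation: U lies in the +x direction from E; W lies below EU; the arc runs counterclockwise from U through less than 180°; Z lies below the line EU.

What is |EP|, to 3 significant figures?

34.6

Checks: |WP| = 9.100 ✓; ∠(WP, PZ) = 90.00° ✓; |PZ| = 30.90 ✓; |EZ| = 64.33 ✓.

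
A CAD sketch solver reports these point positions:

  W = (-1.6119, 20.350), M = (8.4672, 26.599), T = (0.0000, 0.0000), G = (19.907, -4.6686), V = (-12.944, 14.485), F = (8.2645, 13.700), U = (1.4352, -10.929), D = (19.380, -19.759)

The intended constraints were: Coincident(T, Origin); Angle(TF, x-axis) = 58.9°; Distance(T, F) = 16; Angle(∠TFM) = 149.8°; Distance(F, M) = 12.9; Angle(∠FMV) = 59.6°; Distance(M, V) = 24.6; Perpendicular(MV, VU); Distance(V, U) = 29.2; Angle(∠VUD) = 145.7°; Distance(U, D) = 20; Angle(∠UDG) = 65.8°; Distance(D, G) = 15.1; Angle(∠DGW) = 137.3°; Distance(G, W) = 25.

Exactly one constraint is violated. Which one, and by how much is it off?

Distance(G, W) = 25 — off by 8.00.

T = (0.00, 0.00) ✓; TF at 58.90° ✓; |TF| = 16.00 ✓; ∠TFM = 149.8° ✓; |FM| = 12.90 ✓; ∠FMV = 59.60° ✓; |MV| = 24.60 ✓; ∠(MV, VU) = 90.00° ✓; |VU| = 29.20 ✓; ∠VUD = 145.7° ✓; |UD| = 20.00 ✓; ∠UDG = 65.80° ✓; |DG| = 15.10 ✓; ∠DGW = 137.3° ✓; |GW| = 33.00 ✗.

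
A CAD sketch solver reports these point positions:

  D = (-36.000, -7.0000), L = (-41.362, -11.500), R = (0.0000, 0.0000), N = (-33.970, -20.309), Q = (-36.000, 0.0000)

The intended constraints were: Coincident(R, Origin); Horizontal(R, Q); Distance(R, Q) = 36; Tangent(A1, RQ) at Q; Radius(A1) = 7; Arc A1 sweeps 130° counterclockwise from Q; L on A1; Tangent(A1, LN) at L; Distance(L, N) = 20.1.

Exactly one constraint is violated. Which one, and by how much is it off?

Distance(L, N) = 20.1 — off by 8.60.

R = (0.00, 0.00) ✓; R.y = 0.00, Q.y = 0.00 ✓; |RQ| = 36.00 ✓; ∠(DQ, QR) = 90.00° ✓; |DQ| = 7.000 ✓; bearing(D→L) − bearing(D→Q) = 130.0° ✓; |DL| = 7.000 ✓; ∠(DL, LN) = 90.00° ✓; |LN| = 11.50 ✗.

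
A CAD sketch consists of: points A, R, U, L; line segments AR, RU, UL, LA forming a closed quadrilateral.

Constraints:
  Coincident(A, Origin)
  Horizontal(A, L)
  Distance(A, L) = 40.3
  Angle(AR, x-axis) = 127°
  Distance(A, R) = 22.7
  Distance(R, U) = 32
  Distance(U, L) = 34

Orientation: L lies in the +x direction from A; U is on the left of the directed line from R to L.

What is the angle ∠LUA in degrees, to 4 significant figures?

76.81°

A is at the origin; A and L share the same y with |AL| = 40.3 and L in +x, so L = (40.3, 0). AR runs at 127.0° with |AR| = 22.7, so R = (-13.66, 18.13). U is determined by |RU| = 32.0 and |UL| = 34.0 together: it lies at the intersection of circle(R, 32.0) and circle(L, 34.0). With |RL| = 56.93, the foot of the radical line on RL is 27.30 from R and the perpendicular offset is √(32.0² − 27.30²) = 16.69. Taking the left-of-RL solution: U = (17.54, 25.25).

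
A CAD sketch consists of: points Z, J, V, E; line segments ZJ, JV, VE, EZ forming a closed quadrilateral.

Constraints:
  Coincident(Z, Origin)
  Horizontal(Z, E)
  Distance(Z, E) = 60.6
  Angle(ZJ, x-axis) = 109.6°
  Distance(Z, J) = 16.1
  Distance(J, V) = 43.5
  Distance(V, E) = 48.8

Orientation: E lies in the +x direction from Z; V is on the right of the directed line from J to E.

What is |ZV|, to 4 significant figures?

27.91

Checks: |JV| = 43.50 ✓; |VE| = 48.80 ✓.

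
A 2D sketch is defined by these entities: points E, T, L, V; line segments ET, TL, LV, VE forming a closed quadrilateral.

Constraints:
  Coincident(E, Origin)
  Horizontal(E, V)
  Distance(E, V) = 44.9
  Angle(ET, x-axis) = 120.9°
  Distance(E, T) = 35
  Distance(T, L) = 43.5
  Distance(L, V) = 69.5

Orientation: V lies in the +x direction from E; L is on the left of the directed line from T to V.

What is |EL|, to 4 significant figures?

62.55

Checks: |TL| = 43.50 ✓; |LV| = 69.50 ✓.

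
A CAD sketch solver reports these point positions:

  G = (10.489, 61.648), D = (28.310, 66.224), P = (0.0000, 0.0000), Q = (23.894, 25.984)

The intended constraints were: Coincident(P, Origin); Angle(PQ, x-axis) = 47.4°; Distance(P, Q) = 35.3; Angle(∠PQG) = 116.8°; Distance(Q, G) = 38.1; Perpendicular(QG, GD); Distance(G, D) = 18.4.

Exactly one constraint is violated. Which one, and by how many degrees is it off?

Perpendicular(QG, GD) — off by 6.20°.

P = (0.00, 0.00) ✓; PQ at 47.40° ✓; |PQ| = 35.30 ✓; ∠PQG = 116.8° ✓; |QG| = 38.10 ✓; ∠(QG, GD) = 96.20° ✗; |GD| = 18.40 ✓.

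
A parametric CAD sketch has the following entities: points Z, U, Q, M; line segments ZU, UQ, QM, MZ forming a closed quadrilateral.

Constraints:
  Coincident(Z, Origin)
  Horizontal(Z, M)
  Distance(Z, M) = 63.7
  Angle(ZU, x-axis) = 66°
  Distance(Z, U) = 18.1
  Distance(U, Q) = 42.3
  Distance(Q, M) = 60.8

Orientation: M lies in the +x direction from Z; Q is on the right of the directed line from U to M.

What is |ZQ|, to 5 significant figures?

27.151

Checks: |UQ| = 42.30 ✓; |QM| = 60.80 ✓.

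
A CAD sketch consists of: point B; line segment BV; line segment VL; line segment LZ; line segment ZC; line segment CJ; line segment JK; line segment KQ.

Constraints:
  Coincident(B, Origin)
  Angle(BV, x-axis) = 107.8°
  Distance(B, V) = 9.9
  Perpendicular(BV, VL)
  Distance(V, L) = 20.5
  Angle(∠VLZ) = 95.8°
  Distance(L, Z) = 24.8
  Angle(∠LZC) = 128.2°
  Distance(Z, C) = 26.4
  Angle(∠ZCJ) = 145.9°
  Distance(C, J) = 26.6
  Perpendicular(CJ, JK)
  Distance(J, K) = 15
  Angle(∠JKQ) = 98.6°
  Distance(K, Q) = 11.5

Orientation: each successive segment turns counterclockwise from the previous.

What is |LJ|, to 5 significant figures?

63.927

B is at the origin; BV runs at 107.8° with length 9.9, so V = (-3.0264, 9.4261). The perpendicularity gives VL at right angles to BV, so VL runs at -162.20°; with |VL| = 20.5, L = (-22.545, 3.1593). ∠VLZ = 95.8° gives LZ at -78.000° from the x-axis; with |LZ| = 24.8, Z = (-17.389, -21.099). ∠LZC = 128.2° gives ZC at -26.200° from the x-axis; with |ZC| = 26.4, C = (6.2988, -32.754). ∠ZCJ = 145.9° gives CJ at 7.9000° from the x-axis; with |CJ| = 26.6, J = (32.646, -29.098). Then |LJ| = |J − L| = 63.927.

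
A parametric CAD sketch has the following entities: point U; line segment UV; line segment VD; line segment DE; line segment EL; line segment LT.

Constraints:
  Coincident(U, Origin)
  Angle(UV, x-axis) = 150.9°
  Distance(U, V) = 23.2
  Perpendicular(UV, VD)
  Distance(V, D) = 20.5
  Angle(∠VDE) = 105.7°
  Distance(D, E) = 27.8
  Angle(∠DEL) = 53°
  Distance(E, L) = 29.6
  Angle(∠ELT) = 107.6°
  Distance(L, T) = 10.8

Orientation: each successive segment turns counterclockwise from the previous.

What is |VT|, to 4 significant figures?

5.356

U is at the origin; UV runs at 150.9° with length 23.2, so V = (-20.27, 11.28). UV ⟂ VD, so VD runs at -119.1°; with |VD| = 20.5, D = (-30.24, -6.629). ∠VDE = 105.7° gives DE at -44.80° from the x-axis; with |DE| = 27.8, E = (-10.52, -26.22). ∠DEL = 53.0° gives EL at 82.20° from the x-axis; with |EL| = 29.6, L = (-6.498, 3.108). ∠ELT = 107.6° gives LT at 154.6° from the x-axis; with |LT| = 10.8, T = (-16.25, 7.740). Then |VT| = |T − V| = 5.356.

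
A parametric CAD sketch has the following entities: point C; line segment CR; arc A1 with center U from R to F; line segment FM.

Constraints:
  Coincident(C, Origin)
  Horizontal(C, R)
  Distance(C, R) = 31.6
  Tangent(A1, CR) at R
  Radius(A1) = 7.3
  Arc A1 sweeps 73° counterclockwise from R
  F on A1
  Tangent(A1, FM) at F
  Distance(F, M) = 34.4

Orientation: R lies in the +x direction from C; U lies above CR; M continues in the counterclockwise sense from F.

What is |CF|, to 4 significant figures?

38.93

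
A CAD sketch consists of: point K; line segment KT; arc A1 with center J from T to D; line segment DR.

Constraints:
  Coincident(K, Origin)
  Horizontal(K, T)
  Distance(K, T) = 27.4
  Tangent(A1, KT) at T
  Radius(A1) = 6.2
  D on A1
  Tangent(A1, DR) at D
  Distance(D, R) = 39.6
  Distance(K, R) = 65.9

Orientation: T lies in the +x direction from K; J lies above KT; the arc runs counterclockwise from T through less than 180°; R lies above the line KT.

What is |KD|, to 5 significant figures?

32.360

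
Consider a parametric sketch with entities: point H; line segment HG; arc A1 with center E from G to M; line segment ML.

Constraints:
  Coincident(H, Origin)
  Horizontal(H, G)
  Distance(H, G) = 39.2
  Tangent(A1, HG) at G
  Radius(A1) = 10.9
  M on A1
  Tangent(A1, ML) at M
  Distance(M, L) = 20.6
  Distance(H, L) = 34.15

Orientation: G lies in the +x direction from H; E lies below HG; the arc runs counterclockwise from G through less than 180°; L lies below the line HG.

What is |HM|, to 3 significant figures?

29.8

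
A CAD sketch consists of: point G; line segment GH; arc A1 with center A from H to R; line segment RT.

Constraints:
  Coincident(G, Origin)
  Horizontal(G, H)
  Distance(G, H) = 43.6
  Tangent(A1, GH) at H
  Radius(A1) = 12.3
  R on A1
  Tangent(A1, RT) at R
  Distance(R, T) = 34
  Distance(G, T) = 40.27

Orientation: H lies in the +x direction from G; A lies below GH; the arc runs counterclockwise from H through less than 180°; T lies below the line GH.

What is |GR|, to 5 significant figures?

33.378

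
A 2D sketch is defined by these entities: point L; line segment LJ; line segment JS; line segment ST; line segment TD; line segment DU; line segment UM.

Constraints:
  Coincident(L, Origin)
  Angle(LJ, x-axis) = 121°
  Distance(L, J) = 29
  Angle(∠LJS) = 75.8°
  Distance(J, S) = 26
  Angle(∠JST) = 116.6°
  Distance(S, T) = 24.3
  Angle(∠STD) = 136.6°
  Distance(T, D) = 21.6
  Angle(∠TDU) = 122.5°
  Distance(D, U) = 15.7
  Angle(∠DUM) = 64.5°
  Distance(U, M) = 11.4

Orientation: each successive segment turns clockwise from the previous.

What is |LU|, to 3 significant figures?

20.4

L is at the origin; LJ runs at 121.0° with length 29.0, so J = (-14.9, 24.9). ∠LJS = 75.8° gives JS at 16.8° from the x-axis; with |JS| = 26.0, S = (9.95, 32.4). ∠JST = 116.6° gives ST at -46.6° from the x-axis; with |ST| = 24.3, T = (26.7, 14.7). ∠STD = 136.6° gives TD at -90.0° from the x-axis; with |TD| = 21.6, D = (26.7, -6.88). ∠TDU = 122.5° gives DU at -148° from the x-axis; with |DU| = 15.7, U = (13.4, -15.3). Then |LU| = |U − L| = 20.4.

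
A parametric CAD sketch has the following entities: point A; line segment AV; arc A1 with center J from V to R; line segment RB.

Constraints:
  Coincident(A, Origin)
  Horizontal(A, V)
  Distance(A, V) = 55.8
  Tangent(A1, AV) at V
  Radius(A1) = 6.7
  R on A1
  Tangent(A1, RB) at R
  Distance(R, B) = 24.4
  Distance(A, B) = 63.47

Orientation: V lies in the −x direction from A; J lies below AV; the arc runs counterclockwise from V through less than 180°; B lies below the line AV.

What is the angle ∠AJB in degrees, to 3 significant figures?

94.6°

A is at the origin; AV is horizontal with |AV| = 55.8 and V on the −x side, so V = (-55.8, 0.00). Tangency of A1 to AV means the radius JV is perpendicular to AV, so J = V + (0, -6.7) = (-55.8, -6.70). Since JR ⟂ RB (tangency), |JB| = √(6.7² + 24.4²) = 25.3 regardless of where R sits on A1. So B lies on both circle(A, 63.47) and circle(J, 25.3); the below-AV intersection is B = (-54.8, -32.0). R is the foot of the tangent from B: R = (-62.2, -8.72).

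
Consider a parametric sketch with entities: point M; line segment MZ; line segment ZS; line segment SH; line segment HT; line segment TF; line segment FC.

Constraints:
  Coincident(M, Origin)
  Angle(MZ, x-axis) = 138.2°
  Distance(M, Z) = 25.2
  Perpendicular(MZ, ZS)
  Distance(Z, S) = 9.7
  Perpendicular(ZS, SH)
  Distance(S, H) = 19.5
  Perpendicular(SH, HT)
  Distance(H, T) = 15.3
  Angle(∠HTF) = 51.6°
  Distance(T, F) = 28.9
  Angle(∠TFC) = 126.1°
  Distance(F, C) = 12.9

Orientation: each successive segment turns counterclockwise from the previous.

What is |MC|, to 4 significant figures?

37.57

∠HTF = 51.6° gives TF at 176.6° from the x-axis; with |TF| = 28.9, F = (-29.37, 9.688). ∠TFC = 126.1° gives FC at -129.5° from the x-axis; with |FC| = 12.9, C = (-37.57, -0.2661). Then |MC| = |C − M| = 37.57.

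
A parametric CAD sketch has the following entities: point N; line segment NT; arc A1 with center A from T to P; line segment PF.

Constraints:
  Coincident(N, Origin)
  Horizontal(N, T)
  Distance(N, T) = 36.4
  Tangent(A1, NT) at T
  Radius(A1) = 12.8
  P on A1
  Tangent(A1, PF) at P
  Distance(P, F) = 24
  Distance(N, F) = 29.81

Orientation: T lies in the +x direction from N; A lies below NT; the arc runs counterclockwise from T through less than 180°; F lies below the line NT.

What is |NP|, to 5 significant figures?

26.173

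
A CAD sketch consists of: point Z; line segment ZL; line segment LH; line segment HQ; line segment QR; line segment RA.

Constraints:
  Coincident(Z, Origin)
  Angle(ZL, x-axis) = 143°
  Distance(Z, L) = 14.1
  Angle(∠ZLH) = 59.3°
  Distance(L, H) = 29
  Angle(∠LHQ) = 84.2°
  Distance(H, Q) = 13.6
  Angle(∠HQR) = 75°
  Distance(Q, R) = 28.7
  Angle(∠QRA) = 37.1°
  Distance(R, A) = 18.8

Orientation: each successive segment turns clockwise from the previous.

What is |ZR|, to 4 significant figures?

10.87

Z is at the origin; ZL runs at 143.0° with length 14.1, so L = (-11.26, 8.486). ∠ZLH = 59.3° gives LH at 22.30° from the x-axis; with |LH| = 29.0, H = (15.57, 19.49). ∠LHQ = 84.2° gives HQ at -73.50° from the x-axis; with |HQ| = 13.6, Q = (19.43, 6.450). ∠HQR = 75.0° gives QR at -178.5° from the x-axis; with |QR| = 28.7, R = (-9.257, 5.699). Then |ZR| = |R − Z| = 10.87.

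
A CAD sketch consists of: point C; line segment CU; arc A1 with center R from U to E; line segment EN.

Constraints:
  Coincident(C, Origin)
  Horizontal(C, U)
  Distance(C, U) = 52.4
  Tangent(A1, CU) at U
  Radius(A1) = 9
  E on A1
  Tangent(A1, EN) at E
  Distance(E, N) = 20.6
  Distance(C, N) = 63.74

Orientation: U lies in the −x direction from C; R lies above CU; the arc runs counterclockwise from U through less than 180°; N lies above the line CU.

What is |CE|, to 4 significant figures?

46.80

Checks: |RE| = 9.000 ✓; ∠(RE, EN) = 90.00° ✓; |EN| = 20.60 ✓; |CN| = 63.74 ✓.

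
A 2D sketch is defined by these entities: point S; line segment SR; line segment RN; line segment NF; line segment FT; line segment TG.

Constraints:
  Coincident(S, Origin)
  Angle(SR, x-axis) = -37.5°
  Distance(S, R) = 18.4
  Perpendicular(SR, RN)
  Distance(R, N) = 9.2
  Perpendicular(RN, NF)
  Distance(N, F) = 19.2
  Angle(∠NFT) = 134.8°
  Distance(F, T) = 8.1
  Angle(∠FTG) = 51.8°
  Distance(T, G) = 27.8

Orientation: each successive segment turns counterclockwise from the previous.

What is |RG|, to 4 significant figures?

2.720

S is at the origin; SR runs at -37.5° with length 18.4, so R = (14.60, -11.20). SR ⟂ RN, so RN runs at 52.50°; with |RN| = 9.2, N = (20.20, -3.902). RN ⟂ NF, so NF runs at 142.5°; with |NF| = 19.2, F = (4.966, 7.786). ∠NFT = 134.8° gives FT at -172.3° from the x-axis; with |FT| = 8.1, T = (-3.061, 6.701). ∠FTG = 51.8° gives TG at -44.10° from the x-axis; with |TG| = 27.8, G = (16.90, -12.65). Then |RG| = |G − R| = 2.720.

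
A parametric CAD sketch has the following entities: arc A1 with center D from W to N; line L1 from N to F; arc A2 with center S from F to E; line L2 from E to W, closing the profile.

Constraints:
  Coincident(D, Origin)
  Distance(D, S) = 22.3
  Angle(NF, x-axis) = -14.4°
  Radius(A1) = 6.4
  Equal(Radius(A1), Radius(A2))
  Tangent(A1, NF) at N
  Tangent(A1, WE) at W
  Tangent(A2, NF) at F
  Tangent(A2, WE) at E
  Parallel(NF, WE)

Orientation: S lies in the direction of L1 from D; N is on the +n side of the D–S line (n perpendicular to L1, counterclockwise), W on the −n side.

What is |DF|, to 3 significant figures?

23.2

The slot axis is L1's direction at -14.4°, so u = (cos -14.4°, sin -14.4°) = (0.969, -0.249) and n = (−sin -14.4°, cos -14.4°) = (0.249, 0.969). D is at the origin and S lies 22.3 along u from D, so S = 22.3·u = (21.6, -5.55). Tangency of A1 to both parallel lines with radius 6.4 puts N and W at D ± 6.4·n: N = (1.59, 6.20), W = (-1.59, -6.20). Equal radii place F and E the same way about S: F = S + 6.4·n = (23.2, 0.653), E = S − 6.4·n = (20.0, -11.7). Then |DF| = |F − D| = 23.2.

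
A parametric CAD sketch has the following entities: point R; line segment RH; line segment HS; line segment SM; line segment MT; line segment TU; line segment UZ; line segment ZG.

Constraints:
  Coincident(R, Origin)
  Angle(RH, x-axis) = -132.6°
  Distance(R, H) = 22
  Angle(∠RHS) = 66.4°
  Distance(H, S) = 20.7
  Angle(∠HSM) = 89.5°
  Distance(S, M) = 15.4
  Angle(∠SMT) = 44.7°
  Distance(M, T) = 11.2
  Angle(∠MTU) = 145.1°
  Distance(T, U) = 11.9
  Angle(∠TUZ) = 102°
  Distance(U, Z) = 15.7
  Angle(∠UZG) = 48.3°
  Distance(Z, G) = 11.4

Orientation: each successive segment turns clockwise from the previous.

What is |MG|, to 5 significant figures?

14.820

R is at the origin; RH runs at -132.6° with length 22.0, so H = (-14.891, -16.194). ∠RHS = 66.4° gives HS at 113.80° from the x-axis; with |HS| = 20.7, S = (-23.245, 2.7455). ∠HSM = 89.5° gives SM at 23.300° from the x-axis; with |SM| = 15.4, M = (-9.1006, 8.8369). ∠SMT = 44.7° gives MT at -112.00° from the x-axis; with |MT| = 11.2, T = (-13.296, -1.5475). ∠MTU = 145.1° gives TU at -146.90° from the x-axis; with |TU| = 11.9, U = (-23.265, -8.0461). ∠TUZ = 102.0° gives UZ at 135.10° from the x-axis; with |UZ| = 15.7, Z = (-34.386, 3.0360). ∠UZG = 48.3° gives ZG at 3.4000° from the x-axis; with |ZG| = 11.4, G = (-23.006, 3.7121). Then |MG| = |G − M| = 14.820.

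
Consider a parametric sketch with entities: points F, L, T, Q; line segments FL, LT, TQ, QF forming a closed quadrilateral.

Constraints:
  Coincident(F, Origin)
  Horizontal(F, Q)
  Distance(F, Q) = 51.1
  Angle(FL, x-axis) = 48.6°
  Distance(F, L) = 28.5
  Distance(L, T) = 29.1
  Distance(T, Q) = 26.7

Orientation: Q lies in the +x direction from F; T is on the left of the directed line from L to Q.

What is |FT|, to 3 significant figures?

54.4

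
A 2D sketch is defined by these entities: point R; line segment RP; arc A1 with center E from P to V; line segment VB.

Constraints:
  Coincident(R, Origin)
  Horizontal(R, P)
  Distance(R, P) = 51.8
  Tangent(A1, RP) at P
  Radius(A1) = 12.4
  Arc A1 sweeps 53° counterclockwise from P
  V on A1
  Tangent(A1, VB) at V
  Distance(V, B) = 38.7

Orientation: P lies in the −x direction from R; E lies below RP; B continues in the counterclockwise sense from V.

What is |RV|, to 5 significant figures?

61.900

The tangent condition forces EP to be normal to RP, so E = P + (0, -12.4) = (-51.800, -12.400). On A1, P sits at bearing 90° from E; a 53° counterclockwise sweep puts V at bearing 143°, so V = E + 12.4·(cos 143°, sin 143°) = (-61.703, -4.9375). Then |RV| = |V − R| = 61.900.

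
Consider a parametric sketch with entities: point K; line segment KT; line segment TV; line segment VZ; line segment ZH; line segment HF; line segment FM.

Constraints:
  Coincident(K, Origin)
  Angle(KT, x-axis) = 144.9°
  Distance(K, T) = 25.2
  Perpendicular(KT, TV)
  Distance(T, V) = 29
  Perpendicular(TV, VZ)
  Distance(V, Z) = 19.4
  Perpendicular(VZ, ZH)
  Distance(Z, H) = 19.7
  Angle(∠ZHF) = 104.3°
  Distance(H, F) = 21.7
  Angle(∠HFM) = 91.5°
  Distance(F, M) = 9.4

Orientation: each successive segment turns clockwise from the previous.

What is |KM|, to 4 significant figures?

32.13

K is at the origin; KT runs at 144.9° with length 25.2, so T = (-20.62, 14.49). KT is perpendicular to TV, so TV runs at 54.90°; with |TV| = 29.0, V = (-3.942, 38.22). TV ⟂ VZ, so VZ runs at -35.10°; with |VZ| = 19.4, Z = (11.93, 27.06). VZ is perpendicular to ZH, so ZH runs at -125.1°; with |ZH| = 19.7, H = (0.6023, 10.94). ∠ZHF = 104.3° gives HF at 159.2° from the x-axis; with |HF| = 21.7, F = (-19.68, 18.65). ∠HFM = 91.5° gives FM at 70.70° from the x-axis; with |FM| = 9.4, M = (-16.58, 27.52). Then |KM| = |M − K| = 32.13.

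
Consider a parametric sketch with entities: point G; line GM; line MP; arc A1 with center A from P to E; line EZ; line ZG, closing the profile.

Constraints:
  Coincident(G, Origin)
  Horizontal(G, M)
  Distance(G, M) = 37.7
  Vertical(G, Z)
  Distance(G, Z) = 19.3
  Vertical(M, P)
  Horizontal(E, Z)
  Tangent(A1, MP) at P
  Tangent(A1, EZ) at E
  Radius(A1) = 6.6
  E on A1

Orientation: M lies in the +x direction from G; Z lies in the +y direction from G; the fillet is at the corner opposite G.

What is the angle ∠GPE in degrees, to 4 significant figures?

63.62°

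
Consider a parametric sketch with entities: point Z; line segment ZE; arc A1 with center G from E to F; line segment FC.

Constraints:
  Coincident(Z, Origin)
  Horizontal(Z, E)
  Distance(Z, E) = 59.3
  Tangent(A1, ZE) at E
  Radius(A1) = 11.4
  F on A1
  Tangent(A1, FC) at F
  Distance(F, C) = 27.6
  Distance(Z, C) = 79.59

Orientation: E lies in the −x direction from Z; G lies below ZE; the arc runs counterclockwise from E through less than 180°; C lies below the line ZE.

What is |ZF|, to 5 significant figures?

71.705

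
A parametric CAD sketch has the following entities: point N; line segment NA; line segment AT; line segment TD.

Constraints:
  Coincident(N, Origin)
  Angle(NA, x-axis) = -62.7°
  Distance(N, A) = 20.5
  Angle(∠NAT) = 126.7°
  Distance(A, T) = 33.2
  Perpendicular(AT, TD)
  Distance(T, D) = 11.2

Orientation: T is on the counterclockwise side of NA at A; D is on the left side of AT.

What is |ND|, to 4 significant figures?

45.75

N is at the origin; NA runs at -62.7° with length 20.5, so A = 20.5·(cos -62.7°, sin -62.7°) = (9.402, -18.22). ∠NAT = 126.7°, so AT runs at -62.7° + (180° − 126.7°) = -9.400° from the x-axis; with |AT| = 33.2, T = A + 33.2·(cos -9.400°, sin -9.400°) = (42.16, -23.64). AT ⟂ TD; with |TD| = 11.2 on the left of AT, D = T + 11.2·(0.1633, 0.9866) = (43.99, -12.59). Then |ND| = |D − N| = 45.75.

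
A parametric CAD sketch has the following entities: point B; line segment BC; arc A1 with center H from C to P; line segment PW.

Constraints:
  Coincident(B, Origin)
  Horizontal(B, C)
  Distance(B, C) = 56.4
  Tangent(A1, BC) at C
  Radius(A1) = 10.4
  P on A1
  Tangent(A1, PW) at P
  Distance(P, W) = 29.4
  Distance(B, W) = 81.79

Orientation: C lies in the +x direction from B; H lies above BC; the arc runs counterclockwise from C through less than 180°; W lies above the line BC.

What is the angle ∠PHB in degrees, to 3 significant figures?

157°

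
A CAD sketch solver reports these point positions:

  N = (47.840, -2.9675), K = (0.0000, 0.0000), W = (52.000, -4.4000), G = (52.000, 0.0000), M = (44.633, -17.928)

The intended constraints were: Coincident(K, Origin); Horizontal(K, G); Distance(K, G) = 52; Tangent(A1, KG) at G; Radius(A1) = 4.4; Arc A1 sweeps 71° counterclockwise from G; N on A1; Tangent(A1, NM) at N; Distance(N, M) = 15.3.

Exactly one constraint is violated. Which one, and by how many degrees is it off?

Tangent(A1, NM) at N — off by 6.90°.

K = (0.00, 0.00) ✓; K.y = 0.00, G.y = 0.00 ✓; |KG| = 52.00 ✓; ∠(WG, GK) = 90.00° ✓; |WG| = 4.400 ✓; bearing(W→N) − bearing(W→G) = 71.00° ✓; |WN| = 4.400 ✓; ∠(WN, NM) = 83.10° ✗; |NM| = 15.30 ✓.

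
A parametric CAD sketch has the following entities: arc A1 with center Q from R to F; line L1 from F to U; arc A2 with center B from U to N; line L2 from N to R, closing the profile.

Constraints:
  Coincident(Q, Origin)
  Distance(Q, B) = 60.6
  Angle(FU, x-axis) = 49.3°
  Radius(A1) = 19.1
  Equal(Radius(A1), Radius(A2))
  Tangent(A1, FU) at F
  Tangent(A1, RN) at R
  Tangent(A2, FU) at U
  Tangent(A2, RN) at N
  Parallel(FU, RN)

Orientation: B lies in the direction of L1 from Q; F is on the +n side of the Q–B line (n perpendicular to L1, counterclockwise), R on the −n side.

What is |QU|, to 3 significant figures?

63.5

Tangency of A1 to both parallel lines with radius 19.1 puts F and R at Q ± 19.1·n: F = (-14.5, 12.5), R = (14.5, -12.5). Equal radii place U and N the same way about B: U = B + 19.1·n = (25.0, 58.4), N = B − 19.1·n = (54.0, 33.5). Then |QU| = |U − Q| = 63.5.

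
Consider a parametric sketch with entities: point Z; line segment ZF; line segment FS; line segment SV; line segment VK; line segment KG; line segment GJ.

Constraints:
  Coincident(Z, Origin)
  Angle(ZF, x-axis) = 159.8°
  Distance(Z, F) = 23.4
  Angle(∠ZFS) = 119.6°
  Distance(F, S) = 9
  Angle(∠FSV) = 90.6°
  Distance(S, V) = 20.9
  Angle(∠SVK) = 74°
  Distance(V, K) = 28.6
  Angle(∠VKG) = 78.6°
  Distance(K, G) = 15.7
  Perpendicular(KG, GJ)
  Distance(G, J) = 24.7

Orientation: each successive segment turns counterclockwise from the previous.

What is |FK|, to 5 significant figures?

22.669

∠FSV = 90.6° gives SV at -50.400° from the x-axis; with |SV| = 20.9, V = (-15.513, -13.833). ∠SVK = 74.0° gives VK at 55.600° from the x-axis; with |VK| = 28.6, K = (0.64532, 9.7654). Then |FK| = |K − F| = 22.669.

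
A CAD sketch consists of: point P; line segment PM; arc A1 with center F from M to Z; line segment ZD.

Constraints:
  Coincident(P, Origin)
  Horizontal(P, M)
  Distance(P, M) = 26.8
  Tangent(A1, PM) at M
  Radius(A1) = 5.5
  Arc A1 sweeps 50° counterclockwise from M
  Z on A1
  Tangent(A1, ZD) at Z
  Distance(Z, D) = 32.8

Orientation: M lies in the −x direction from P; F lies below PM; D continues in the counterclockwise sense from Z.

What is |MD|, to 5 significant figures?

37.065

On A1, M sits at bearing 90° from F; a 50° counterclockwise sweep puts Z at bearing 140°, so Z = F + 5.5·(cos 140°, sin 140°) = (-31.013, -1.9647). Tangency of A1 to ZD means the radius FZ is perpendicular to ZD, so ZD runs along (−sin 140°, cos 140°); with |ZD| = 32.8, D = (-52.097, -27.091). Then |MD| = |D − M| = 37.065.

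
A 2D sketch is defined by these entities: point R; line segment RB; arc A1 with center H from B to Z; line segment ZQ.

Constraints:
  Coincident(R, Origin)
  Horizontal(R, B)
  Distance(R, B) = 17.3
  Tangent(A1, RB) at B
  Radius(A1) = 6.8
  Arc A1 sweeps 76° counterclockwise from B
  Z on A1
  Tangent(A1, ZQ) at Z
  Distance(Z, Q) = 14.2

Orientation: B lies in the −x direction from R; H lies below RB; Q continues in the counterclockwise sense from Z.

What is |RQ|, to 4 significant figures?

33.25

On A1, B sits at bearing 90° from H; a 76° counterclockwise sweep puts Z at bearing 166°, so Z = H + 6.8·(cos 166°, sin 166°) = (-23.90, -5.155). A1 meets ZQ tangentially, so HZ is at right angles to ZQ, so ZQ runs along (−sin 166°, cos 166°); with |ZQ| = 14.2, Q = (-27.33, -18.93). Then |RQ| = |Q − R| = 33.25.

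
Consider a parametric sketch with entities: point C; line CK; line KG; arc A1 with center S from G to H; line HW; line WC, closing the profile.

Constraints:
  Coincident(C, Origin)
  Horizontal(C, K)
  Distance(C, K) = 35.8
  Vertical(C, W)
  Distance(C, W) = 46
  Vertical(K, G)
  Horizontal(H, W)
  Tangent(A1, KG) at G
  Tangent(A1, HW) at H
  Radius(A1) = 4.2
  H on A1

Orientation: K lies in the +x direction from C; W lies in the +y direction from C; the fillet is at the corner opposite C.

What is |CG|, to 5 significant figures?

55.035

The virtual corner opposite C is at (35.800, 46.000). The tangent condition forces SG to be normal to KG and tangency of A1 to HW means the radius SH is perpendicular to HW, with radius 4.2, so the center S sits 4.2 in from both sides at S = (31.600, 41.800). That places the tangent points at G = (35.800, 41.800) on KG and H = (31.600, 46.000) on HW. Then |CG| = |G − C| = 55.035.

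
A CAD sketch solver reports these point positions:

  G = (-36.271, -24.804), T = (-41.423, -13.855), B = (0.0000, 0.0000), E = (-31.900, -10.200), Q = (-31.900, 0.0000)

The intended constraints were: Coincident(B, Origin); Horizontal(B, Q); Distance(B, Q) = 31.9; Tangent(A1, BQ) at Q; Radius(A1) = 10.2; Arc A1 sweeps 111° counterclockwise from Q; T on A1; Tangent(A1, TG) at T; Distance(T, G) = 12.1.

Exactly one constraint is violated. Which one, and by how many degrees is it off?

Tangent(A1, TG) at T — off by 4.20°.

B = (0.00, 0.00) ✓; B.y = 0.00, Q.y = 0.00 ✓; |BQ| = 31.90 ✓; ∠(EQ, QB) = 90.00° ✓; |EQ| = 10.20 ✓; bearing(E→T) − bearing(E→Q) = 111.0° ✓; |ET| = 10.20 ✓; ∠(ET, TG) = 85.80° ✗; |TG| = 12.10 ✓.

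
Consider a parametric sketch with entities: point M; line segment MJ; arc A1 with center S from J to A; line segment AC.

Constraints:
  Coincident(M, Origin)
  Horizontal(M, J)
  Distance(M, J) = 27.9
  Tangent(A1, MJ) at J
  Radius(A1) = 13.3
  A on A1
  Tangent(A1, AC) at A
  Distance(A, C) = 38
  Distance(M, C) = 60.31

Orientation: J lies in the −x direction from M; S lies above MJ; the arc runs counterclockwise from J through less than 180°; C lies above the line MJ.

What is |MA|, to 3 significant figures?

23.4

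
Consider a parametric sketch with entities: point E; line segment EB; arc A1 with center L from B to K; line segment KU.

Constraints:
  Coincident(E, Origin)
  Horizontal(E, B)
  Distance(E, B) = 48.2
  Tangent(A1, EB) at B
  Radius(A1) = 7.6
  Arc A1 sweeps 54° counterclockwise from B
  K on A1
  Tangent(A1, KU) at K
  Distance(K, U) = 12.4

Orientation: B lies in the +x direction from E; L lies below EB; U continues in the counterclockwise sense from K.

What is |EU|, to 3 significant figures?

37.2

On A1, B sits at bearing 90° from L; a 54° counterclockwise sweep puts K at bearing 144°, so K = L + 7.6·(cos 144°, sin 144°) = (42.1, -3.13). The tangent condition forces LK to be normal to KU, so KU runs along (−sin 144°, cos 144°); with |KU| = 12.4, U = (34.8, -13.2). Then |EU| = |U − E| = 37.2.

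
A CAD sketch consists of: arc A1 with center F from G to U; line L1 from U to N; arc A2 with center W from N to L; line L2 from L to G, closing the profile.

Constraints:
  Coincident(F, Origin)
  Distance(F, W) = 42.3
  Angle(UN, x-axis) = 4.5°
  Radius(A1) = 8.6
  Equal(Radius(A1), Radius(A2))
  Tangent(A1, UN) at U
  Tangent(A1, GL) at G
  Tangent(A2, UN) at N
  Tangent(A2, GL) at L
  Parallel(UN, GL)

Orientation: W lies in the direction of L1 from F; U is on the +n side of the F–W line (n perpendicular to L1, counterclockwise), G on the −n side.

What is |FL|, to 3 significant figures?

43.2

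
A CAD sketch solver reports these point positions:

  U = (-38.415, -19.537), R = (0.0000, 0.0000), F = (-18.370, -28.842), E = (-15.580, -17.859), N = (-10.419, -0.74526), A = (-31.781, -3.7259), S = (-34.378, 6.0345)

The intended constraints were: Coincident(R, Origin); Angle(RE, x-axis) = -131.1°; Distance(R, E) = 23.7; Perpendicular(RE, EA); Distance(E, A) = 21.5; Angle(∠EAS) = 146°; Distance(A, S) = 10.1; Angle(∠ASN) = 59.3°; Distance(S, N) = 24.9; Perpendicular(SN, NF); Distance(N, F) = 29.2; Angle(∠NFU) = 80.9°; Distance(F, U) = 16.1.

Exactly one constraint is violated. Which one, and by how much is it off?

Distance(F, U) = 16.1 — off by 6.00.

R = (0.00, 0.00) ✓; RE at -131.1° ✓; |RE| = 23.70 ✓; ∠(RE, EA) = 90.00° ✓; |EA| = 21.50 ✓; ∠EAS = 146.0° ✓; |AS| = 10.10 ✓; ∠ASN = 59.30° ✓; |SN| = 24.90 ✓; ∠(SN, NF) = 90.00° ✓; |NF| = 29.20 ✓; ∠NFU = 80.90° ✓; |FU| = 22.10 ✗.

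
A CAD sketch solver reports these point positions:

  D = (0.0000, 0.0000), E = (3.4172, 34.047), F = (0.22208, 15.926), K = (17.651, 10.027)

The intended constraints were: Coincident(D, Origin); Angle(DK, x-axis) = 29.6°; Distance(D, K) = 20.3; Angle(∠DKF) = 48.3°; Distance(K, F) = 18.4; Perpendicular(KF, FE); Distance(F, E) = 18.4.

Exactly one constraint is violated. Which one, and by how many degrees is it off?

Perpendicular(KF, FE) — off by 8.70°.

D = (0.00, 0.00) ✓; DK at 29.60° ✓; |DK| = 20.30 ✓; ∠DKF = 48.30° ✓; |KF| = 18.40 ✓; ∠(KF, FE) = 81.30° ✗; |FE| = 18.40 ✓.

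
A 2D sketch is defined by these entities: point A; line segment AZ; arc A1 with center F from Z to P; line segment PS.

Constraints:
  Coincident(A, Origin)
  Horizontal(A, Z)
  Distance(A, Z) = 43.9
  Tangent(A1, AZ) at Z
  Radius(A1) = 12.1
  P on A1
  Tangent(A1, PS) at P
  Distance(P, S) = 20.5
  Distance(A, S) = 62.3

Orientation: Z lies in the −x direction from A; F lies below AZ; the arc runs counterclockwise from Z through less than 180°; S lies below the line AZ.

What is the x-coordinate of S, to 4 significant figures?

-51.85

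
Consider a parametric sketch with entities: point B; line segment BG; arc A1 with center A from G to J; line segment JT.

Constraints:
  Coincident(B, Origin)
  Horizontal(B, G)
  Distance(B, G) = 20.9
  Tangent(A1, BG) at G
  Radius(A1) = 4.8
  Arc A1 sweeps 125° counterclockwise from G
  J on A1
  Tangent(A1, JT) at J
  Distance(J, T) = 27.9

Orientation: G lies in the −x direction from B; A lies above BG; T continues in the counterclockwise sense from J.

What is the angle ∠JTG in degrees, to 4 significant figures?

13.35°

On A1, G sits at bearing -90° from A; a 125° counterclockwise sweep puts J at bearing 35°, so J = A + 4.8·(cos 35°, sin 35°) = (-16.97, 7.553). A1 meets JT tangentially, so AJ is at right angles to JT, so JT runs along (−sin 35°, cos 35°); with |JT| = 27.9, T = (-32.97, 30.41). Then cos ∠JTG = TJ·TG / (|TJ||TG|), giving 13.35°.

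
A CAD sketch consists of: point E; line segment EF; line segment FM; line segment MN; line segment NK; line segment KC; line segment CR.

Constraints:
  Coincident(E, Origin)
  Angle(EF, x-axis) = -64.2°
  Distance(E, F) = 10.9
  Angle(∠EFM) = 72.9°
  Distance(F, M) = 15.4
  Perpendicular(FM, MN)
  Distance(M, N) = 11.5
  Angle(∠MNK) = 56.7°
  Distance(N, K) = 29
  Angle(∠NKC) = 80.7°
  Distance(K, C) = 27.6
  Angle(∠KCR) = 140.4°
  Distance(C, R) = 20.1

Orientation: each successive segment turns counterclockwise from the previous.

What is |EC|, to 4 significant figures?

35.78

∠MNK = 56.7° gives NK at -103.8° from the x-axis; with |NK| = 29.0, K = (1.279, -19.07). ∠NKC = 80.7° gives KC at -4.500° from the x-axis; with |KC| = 27.6, C = (28.79, -21.23). Then |EC| = |C − E| = 35.78.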